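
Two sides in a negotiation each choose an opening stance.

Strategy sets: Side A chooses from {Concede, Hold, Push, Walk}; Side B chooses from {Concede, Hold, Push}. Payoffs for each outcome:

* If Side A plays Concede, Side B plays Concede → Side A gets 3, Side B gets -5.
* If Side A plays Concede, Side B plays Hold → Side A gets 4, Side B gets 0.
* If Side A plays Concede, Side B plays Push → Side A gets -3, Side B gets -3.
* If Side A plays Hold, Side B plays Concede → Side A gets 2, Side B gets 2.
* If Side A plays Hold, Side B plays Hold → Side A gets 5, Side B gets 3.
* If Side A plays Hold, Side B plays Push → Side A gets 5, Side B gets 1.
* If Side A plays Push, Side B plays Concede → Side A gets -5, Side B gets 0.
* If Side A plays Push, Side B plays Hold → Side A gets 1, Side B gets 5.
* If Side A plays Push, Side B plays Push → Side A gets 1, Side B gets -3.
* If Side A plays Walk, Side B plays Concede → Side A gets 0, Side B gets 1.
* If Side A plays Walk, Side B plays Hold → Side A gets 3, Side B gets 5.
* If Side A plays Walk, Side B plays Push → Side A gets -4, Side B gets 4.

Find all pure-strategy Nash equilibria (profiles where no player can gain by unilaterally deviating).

(Hold, Hold)

For each player, find the best response to each opponent profile; mutual best responses are the pure NE.
Side A against Concede: payoffs 3, 2, -5, 0 → best response Concede.
Side A against Hold: payoffs 4, 5, 1, 3 → best response Hold.
Side A against Push: payoffs -3, 5, 1, -4 → best response Hold.
Side B against Concede: payoffs -5, 0, -3 → best response Hold.
Side B against Hold: payoffs 2, 3, 1 → best response Hold.
Side B against Push: payoffs 0, 5, -3 → best response Hold.
Side B against Walk: payoffs 1, 5, 4 → best response Hold.
Mutual best responses: (Hold, Hold).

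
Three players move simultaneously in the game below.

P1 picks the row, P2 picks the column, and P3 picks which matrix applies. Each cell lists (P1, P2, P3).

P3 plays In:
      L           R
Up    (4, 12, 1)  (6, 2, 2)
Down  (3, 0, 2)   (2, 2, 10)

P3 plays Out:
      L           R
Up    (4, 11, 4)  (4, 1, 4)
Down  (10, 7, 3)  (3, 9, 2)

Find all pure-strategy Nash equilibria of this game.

This game has no pure Nash equilibrium.

P1 against (L, In): payoffs 4, 3 → best response Up.
P1 against (L, Out): payoffs 4, 10 → best response Down.
P1 against (R, In): payoffs 6, 2 → best response Up.
P1 against (R, Out): payoffs 4, 3 → best response Up.
P2 against (Up, In): payoffs 12, 2 → best response L.
P2 against (Up, Out): payoffs 11, 1 → best response L.
P2 against (Down, In): payoffs 0, 2 → best response R.
P2 against (Down, Out): payoffs 7, 9 → best response R.
P3 against (Up, L): payoffs 1, 4 → best response Out.
P3 against (Up, R): payoffs 2, 4 → best response Out.
P3 against (Down, L): payoffs 2, 3 → best response Out.
P3 against (Down, R): payoffs 10, 2 → best response In.
No profile is a mutual best response for all players.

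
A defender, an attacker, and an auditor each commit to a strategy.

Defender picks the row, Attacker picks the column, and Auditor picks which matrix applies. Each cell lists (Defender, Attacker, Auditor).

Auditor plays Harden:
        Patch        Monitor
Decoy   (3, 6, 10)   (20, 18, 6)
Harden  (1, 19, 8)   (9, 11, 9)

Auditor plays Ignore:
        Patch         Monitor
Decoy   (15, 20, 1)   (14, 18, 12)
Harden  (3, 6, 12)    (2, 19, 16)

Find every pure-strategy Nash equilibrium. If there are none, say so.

Defender against (Patch, Harden): payoffs 3, 1 → best response Decoy.
Defender against (Patch, Ignore): payoffs 15, 3 → best response Decoy.
Defender against (Monitor, Harden): payoffs 20, 9 → best response Decoy.
Defender against (Monitor, Ignore): payoffs 14, 2 → best response Decoy.
Attacker against (Decoy, Harden): payoffs 6, 18 → best response Monitor.
Attacker against (Decoy, Ignore): payoffs 20, 18 → best response Patch.
Attacker against (Harden, Harden): payoffs 19, 11 → best response Patch.
Attacker against (Harden, Ignore): payoffs 6, 19 → best response Monitor.
Auditor against (Decoy, Patch): payoffs 10, 1 → best response Harden.
Auditor against (Decoy, Monitor): payoffs 6, 12 → best response Ignore.
Auditor against (Harden, Patch): payoffs 8, 12 → best response Ignore.
Auditor against (Harden, Monitor): payoffs 9, 16 → best response Ignore.
No profile is a mutual best response for all players.

No pure-strategy Nash equilibrium.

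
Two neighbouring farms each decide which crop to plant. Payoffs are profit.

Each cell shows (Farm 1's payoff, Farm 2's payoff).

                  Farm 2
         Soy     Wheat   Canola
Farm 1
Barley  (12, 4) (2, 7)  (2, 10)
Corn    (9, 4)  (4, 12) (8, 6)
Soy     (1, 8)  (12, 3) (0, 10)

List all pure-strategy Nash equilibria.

(Barley, Soy): Farm 2 can switch to Wheat (4 → 7). Not NE.
(Barley, Wheat): Farm 1 can switch to Corn (2 → 4). Not NE.
(Barley, Canola): Farm 1 can switch to Corn (2 → 8). Not NE.
(Corn, Soy): Farm 1 can switch to Barley (9 → 12). Not NE.
(Corn, Wheat): Farm 1 can switch to Soy (4 → 12). Not NE.
(Corn, Canola): Farm 2 can switch to Wheat (6 → 12). Not NE.
(Soy, Soy): Farm 1 can switch to Barley (1 → 12). Not NE.
(Soy, Wheat): Farm 2 can switch to Soy (3 → 8). Not NE.
(Soy, Canola): Farm 1 can switch to Barley (0 → 2). Not NE.

There is no pure-strategy Nash equilibrium.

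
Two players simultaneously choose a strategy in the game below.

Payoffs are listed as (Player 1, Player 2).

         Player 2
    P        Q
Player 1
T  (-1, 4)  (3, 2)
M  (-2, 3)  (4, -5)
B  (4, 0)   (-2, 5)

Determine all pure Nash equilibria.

Player 1 against P: payoffs -1, -2, 4 → best response B.
Player 1 against Q: payoffs 3, 4, -2 → best response M.
Player 2 against T: payoffs 4, 2 → best response P.
Player 2 against M: payoffs 3, -5 → best response P.
Player 2 against B: payoffs 0, 5 → best response Q.
No profile is a mutual best response for all players.

This game has no pure Nash equilibrium.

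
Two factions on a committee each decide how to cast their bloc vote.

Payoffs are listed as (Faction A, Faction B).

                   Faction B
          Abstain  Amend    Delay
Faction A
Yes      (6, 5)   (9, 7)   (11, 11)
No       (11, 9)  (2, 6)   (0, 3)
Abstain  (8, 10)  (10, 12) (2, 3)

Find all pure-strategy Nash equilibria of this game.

The pure Nash equilibria are (Yes, Delay) and (No, Abstain) and (Abstain, Amend).

(Yes, Abstain): Faction A can switch to No (6 → 11). Not NE.
(Yes, Amend): Faction A can switch to Abstain (9 → 10). Not NE.
(Yes, Delay): Faction A gets 11, best alternative 2; Faction B gets 11, best alternative 7. No profitable deviation — NE.
(No, Abstain): Faction A gets 11, best alternative 8; Faction B gets 9, best alternative 6. No profitable deviation — NE.
(No, Amend): Faction A can switch to Yes (2 → 9). Not NE.
(No, Delay): Faction A can switch to Yes (0 → 11). Not NE.
(Abstain, Abstain): Faction A can switch to No (8 → 11). Not NE.
(Abstain, Amend): Faction A gets 10, best alternative 9; Faction B gets 12, best alternative 10. No profitable deviation — NE.
(Abstain, Delay): Faction A can switch to Yes (2 → 11). Not NE.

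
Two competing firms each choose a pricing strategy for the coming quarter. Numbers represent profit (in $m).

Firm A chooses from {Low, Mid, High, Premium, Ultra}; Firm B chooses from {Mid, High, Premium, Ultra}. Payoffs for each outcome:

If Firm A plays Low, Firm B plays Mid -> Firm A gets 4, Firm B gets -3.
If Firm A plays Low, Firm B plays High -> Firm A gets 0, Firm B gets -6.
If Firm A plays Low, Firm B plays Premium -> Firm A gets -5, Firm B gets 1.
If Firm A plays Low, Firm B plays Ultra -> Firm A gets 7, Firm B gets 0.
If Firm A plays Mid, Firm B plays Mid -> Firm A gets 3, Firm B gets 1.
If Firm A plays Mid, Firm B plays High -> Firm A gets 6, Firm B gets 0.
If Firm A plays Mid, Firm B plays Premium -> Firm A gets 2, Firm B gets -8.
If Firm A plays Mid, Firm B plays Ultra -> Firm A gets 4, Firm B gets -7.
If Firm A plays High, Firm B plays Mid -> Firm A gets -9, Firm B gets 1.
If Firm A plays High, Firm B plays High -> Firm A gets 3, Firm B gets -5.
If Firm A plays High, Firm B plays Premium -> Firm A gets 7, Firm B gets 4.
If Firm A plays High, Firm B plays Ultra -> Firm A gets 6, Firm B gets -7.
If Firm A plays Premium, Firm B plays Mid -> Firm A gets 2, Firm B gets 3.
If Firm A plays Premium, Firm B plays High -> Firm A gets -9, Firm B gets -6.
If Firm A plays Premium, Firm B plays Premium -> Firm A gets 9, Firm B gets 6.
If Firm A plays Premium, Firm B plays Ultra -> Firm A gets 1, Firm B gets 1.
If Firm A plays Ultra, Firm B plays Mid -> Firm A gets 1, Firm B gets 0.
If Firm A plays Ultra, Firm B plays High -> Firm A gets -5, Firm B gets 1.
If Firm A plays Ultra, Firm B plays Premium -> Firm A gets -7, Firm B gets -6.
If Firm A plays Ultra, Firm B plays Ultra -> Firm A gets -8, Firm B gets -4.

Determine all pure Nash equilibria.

The unique pure-strategy Nash equilibrium is (Premium, Premium).

Firm A against Mid: payoffs 4, 3, -9, 2, 1 → best response Low.
Firm A against High: payoffs 0, 6, 3, -9, -5 → best response Mid.
Firm A against Premium: payoffs -5, 2, 7, 9, -7 → best response Premium.
Firm A against Ultra: payoffs 7, 4, 6, 1, -8 → best response Low.
Firm B against Low: payoffs -3, -6, 1, 0 → best response Premium.
Firm B against Mid: payoffs 1, 0, -8, -7 → best response Mid.
Firm B against High: payoffs 1, -5, 4, -7 → best response Premium.
Firm B against Premium: payoffs 3, -6, 6, 1 → best response Premium.
Firm B against Ultra: payoffs 0, 1, -6, -4 → best response High.
Mutual best responses: (Premium, Premium).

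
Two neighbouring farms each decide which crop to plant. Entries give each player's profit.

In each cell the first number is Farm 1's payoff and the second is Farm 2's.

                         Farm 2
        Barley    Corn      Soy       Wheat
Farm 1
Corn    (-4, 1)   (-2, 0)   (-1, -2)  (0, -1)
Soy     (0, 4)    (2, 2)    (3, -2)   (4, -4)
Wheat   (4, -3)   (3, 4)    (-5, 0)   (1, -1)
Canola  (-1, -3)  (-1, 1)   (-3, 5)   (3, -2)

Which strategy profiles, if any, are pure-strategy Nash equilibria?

Mark each player's best response to every combination of opponents' strategies; a profile where every player is best-responding is a pure Nash equilibrium.
Farm 1 against Barley: payoffs -4, 0, 4, -1 → best response Wheat.
Farm 1 against Corn: payoffs -2, 2, 3, -1 → best response Wheat.
Farm 1 against Soy: payoffs -1, 3, -5, -3 → best response Soy.
Farm 1 against Wheat: payoffs 0, 4, 1, 3 → best response Soy.
Farm 2 against Corn: payoffs 1, 0, -2, -1 → best response Barley.
Farm 2 against Soy: payoffs 4, 2, -2, -4 → best response Barley.
Farm 2 against Wheat: payoffs -3, 4, 0, -1 → best response Corn.
Farm 2 against Canola: payoffs -3, 1, 5, -2 → best response Soy.
Mutual best responses: (Wheat, Corn).

(Wheat, Corn)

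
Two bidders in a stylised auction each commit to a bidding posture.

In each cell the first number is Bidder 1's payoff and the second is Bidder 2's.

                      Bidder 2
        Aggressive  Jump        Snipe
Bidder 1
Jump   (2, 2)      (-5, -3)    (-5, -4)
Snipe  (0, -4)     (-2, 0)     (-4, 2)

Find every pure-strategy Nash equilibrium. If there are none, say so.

(Jump, Aggressive); (Snipe, Snipe)

Bidder 1 against Aggressive: payoffs 2, 0 → best response Jump.
Bidder 1 against Jump: payoffs -5, -2 → best response Snipe.
Bidder 1 against Snipe: payoffs -5, -4 → best response Snipe.
Bidder 2 against Jump: payoffs 2, -3, -4 → best response Aggressive.
Bidder 2 against Snipe: payoffs -4, 0, 2 → best response Snipe.
Mutual best responses: (Jump, Aggressive); (Snipe, Snipe).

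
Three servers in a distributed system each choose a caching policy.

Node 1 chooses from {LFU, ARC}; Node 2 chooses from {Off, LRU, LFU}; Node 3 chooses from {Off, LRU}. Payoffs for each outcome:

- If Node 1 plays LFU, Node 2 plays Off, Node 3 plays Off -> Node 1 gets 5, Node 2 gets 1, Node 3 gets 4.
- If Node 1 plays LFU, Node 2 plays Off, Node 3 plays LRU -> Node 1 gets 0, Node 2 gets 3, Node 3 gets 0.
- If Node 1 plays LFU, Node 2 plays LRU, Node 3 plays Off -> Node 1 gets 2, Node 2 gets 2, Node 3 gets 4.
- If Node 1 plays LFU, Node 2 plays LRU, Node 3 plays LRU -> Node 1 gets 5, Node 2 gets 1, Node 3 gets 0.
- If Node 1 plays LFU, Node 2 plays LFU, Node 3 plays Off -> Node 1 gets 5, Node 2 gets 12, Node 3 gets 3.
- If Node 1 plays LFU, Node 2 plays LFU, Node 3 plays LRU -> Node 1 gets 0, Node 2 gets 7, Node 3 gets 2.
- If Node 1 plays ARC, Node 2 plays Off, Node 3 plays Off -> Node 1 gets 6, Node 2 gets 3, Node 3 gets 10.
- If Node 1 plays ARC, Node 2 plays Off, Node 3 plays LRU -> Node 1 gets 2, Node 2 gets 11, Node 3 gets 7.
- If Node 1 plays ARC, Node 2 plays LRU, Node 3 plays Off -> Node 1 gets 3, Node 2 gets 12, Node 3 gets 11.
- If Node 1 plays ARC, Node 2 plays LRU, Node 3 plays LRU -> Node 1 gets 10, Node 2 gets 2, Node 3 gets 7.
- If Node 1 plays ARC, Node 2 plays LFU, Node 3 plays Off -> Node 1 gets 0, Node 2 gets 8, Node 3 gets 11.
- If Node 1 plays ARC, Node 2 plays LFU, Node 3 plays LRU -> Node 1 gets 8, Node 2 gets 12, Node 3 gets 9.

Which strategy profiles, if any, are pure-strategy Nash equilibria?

Node 1 against (Off, Off): payoffs 5, 6 → best response ARC.
Node 1 against (Off, LRU): payoffs 0, 2 → best response ARC.
Node 1 against (LRU, Off): payoffs 2, 3 → best response ARC.
Node 1 against (LRU, LRU): payoffs 5, 10 → best response ARC.
Node 1 against (LFU, Off): payoffs 5, 0 → best response LFU.
Node 1 against (LFU, LRU): payoffs 0, 8 → best response ARC.
Node 2 against (LFU, Off): payoffs 1, 2, 12 → best response LFU.
Node 2 against (LFU, LRU): payoffs 3, 1, 7 → best response LFU.
Node 2 against (ARC, Off): payoffs 3, 12, 8 → best response LRU.
Node 2 against (ARC, LRU): payoffs 11, 2, 12 → best response LFU.
Node 3 against (LFU, Off): payoffs 4, 0 → best response Off.
Node 3 against (LFU, LRU): payoffs 4, 0 → best response Off.
Node 3 against (LFU, LFU): payoffs 3, 2 → best response Off.
Node 3 against (ARC, Off): payoffs 10, 7 → best response Off.
Node 3 against (ARC, LRU): payoffs 11, 7 → best response Off.
Node 3 against (ARC, LFU): payoffs 11, 9 → best response Off.
Mutual best responses: (LFU, LFU, Off); (ARC, LRU, Off).

Pure-strategy Nash equilibria: (LFU, LFU, Off), (ARC, LRU, Off)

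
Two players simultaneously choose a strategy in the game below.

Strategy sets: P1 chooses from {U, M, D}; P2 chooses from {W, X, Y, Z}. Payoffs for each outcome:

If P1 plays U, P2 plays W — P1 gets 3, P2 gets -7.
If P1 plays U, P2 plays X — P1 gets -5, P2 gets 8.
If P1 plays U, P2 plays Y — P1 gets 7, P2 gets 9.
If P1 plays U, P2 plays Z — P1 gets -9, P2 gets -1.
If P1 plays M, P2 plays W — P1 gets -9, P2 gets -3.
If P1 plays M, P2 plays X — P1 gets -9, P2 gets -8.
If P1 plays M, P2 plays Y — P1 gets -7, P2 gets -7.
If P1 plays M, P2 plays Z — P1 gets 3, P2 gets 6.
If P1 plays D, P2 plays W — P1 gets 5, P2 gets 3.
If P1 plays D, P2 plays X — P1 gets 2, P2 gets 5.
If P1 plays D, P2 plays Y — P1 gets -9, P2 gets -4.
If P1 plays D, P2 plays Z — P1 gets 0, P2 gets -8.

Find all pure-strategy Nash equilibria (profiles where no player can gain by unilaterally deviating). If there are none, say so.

The pure Nash equilibria are (U, Y) and (M, Z) and (D, X).

P1 against W: payoffs 3, -9, 5 → best response D.
P1 against X: payoffs -5, -9, 2 → best response D.
P1 against Y: payoffs 7, -7, -9 → best response U.
P1 against Z: payoffs -9, 3, 0 → best response M.
P2 against U: payoffs -7, 8, 9, -1 → best response Y.
P2 against M: payoffs -3, -8, -7, 6 → best response Z.
P2 against D: payoffs 3, 5, -4, -8 → best response X.
Mutual best responses: (U, Y); (M, Z); (D, X).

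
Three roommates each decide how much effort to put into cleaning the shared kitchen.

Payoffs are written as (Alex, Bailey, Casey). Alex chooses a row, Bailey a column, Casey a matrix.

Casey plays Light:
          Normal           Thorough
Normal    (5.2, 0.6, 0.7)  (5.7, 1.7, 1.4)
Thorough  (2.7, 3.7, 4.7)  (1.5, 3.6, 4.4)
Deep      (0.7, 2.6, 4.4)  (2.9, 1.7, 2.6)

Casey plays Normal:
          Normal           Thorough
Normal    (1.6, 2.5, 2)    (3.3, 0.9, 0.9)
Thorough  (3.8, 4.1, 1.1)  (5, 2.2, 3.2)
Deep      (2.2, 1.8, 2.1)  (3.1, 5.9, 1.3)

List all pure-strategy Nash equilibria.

For each strategy profile, look for a profitable unilateral deviation.
(Normal, Normal, Light): Bailey can switch to Thorough (0.6 → 1.7). Not NE.
(Normal, Normal, Normal): Alex can switch to Thorough (1.6 → 3.8). Not NE.
(Normal, Thorough, Light): Alex gets 5.7, best alternative 2.9; Bailey gets 1.7, best alternative 0.6; Casey gets 1.4, best alternative 0.9. No profitable deviation — NE.
(Normal, Thorough, Normal): Alex can switch to Thorough (3.3 → 5). Not NE.
(Thorough, Normal, Light): Alex can switch to Normal (2.7 → 5.2). Not NE.
(Thorough, Normal, Normal): Casey can switch to Light (1.1 → 4.7). Not NE.
(Thorough, Thorough, Light): Alex can switch to Normal (1.5 → 5.7). Not NE.
(Thorough, Thorough, Normal): Bailey can switch to Normal (2.2 → 4.1). Not NE.
(Deep, Normal, Light): Alex can switch to Normal (0.7 → 5.2). Not NE.
(Deep, Normal, Normal): Alex can switch to Thorough (2.2 → 3.8). Not NE.
(Deep, Thorough, Light): Alex can switch to Normal (2.9 → 5.7). Not NE.
(Deep, Thorough, Normal): Alex can switch to Normal (3.1 → 3.3). Not NE.

(Normal, Thorough, Light)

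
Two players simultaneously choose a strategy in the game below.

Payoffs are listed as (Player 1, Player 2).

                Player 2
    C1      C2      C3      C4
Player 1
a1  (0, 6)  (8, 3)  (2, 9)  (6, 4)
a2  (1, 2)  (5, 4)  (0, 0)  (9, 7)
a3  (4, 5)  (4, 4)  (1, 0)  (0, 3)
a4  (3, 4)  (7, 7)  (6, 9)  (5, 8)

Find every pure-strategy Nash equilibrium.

For each strategy profile, look for a profitable unilateral deviation.
(a1, C1): Player 1 can switch to a2 (0 → 1). Not NE.
(a1, C2): Player 2 can switch to C1 (3 → 6). Not NE.
(a1, C3): Player 1 can switch to a4 (2 → 6). Not NE.
(a1, C4): Player 1 can switch to a2 (6 → 9). Not NE.
(a2, C1): Player 1 can switch to a3 (1 → 4). Not NE.
(a2, C2): Player 1 can switch to a1 (5 → 8). Not NE.
(a2, C3): Player 1 can switch to a1 (0 → 2). Not NE.
(a2, C4): Player 1 gets 9, best alternative 6; Player 2 gets 7, best alternative 4. No profitable deviation — NE.
(a3, C1): Player 1 gets 4, best alternative 3; Player 2 gets 5, best alternative 4. No profitable deviation — NE.
(a3, C2): Player 1 can switch to a1 (4 → 8). Not NE.
(a3, C3): Player 1 can switch to a1 (1 → 2). Not NE.
(a3, C4): Player 1 can switch to a1 (0 → 6). Not NE.
(a4, C3): Player 1 gets 6, best alternative 2; Player 2 gets 9, best alternative 8. No profitable deviation — NE.
(The remaining 3 profiles each have a profitable deviation by the same check.)

The pure Nash equilibria are (a2, C4) and (a3, C1) and (a4, C3).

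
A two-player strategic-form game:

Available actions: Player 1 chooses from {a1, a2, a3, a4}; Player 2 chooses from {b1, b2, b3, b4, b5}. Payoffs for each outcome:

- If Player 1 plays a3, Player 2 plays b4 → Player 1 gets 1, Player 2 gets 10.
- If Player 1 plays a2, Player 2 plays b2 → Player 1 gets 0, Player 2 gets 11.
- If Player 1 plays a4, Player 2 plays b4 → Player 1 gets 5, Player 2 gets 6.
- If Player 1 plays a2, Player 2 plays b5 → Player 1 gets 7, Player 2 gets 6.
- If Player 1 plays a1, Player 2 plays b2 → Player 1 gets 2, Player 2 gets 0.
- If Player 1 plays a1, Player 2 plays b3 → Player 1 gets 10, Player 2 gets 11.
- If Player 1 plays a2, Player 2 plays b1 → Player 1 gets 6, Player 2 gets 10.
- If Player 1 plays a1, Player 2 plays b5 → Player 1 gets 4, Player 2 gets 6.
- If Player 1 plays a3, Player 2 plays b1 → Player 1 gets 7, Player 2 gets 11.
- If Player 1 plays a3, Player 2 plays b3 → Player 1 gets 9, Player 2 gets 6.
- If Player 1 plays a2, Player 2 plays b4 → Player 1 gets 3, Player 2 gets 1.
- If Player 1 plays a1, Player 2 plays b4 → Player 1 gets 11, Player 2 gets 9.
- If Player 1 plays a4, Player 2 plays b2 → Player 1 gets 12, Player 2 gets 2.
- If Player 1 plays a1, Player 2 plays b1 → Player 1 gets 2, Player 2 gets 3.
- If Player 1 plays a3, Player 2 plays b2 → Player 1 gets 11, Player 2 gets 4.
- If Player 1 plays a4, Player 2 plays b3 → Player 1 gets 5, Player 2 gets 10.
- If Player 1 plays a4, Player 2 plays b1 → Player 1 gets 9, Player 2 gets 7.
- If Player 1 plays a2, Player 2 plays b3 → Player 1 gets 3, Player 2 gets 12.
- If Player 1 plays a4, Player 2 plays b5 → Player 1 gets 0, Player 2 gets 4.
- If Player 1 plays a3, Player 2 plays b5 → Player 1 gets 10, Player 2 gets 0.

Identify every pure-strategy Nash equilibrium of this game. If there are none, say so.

(a1, b3)

(a1, b1): Player 1 can switch to a2 (2 → 6). Not NE.
(a1, b2): Player 1 can switch to a3 (2 → 11). Not NE.
(a1, b3): Player 1 gets 10, best alternative 9; Player 2 gets 11, best alternative 9. No profitable deviation — NE.
(a1, b4): Player 2 can switch to b3 (9 → 11). Not NE.
(a1, b5): Player 1 can switch to a2 (4 → 7). Not NE.
(a2, b1): Player 1 can switch to a3 (6 → 7). Not NE.
(a2, b2): Player 1 can switch to a1 (0 → 2). Not NE.
(a2, b3): Player 1 can switch to a1 (3 → 10). Not NE.
(a2, b4): Player 1 can switch to a1 (3 → 11). Not NE.
(The remaining 11 profiles each have a profitable deviation by the same check.)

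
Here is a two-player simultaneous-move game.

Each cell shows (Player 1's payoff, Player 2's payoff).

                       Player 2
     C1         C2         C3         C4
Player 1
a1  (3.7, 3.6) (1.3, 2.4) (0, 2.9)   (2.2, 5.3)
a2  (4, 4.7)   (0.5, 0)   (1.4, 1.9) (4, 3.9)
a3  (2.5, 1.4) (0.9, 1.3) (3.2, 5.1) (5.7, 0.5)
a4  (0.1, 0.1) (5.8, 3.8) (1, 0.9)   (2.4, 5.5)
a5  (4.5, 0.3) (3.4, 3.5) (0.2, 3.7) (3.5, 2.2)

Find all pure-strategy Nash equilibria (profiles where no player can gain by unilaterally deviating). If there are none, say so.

(a1, C1): Player 1 can switch to a2 (3.7 → 4). Not NE.
(a1, C2): Player 1 can switch to a4 (1.3 → 5.8). Not NE.
(a1, C3): Player 1 can switch to a2 (0 → 1.4). Not NE.
(a1, C4): Player 1 can switch to a2 (2.2 → 4). Not NE.
(a2, C1): Player 1 can switch to a5 (4 → 4.5). Not NE.
(a2, C2): Player 1 can switch to a1 (0.5 → 1.3). Not NE.
(a2, C3): Player 1 can switch to a3 (1.4 → 3.2). Not NE.
(a2, C4): Player 1 can switch to a3 (4 → 5.7). Not NE.
(a3, C3): Player 1 gets 3.2, best alternative 1.4; Player 2 gets 5.1, best alternative 1.4. No profitable deviation — NE.
(The remaining 11 profiles each have a profitable deviation by the same check.)

Pure NE: (a3, C3)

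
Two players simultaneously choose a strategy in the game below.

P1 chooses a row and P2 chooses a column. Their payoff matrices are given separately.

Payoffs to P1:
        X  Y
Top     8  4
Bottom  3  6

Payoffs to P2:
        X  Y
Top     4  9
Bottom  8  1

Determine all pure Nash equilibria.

(Top, X): P2 can switch to Y (4 → 9). Not NE.
(Top, Y): P1 can switch to Bottom (4 → 6). Not NE.
(Bottom, X): P1 can switch to Top (3 → 8). Not NE.
(Bottom, Y): P2 can switch to X (1 → 8). Not NE.

This game has no pure Nash equilibrium.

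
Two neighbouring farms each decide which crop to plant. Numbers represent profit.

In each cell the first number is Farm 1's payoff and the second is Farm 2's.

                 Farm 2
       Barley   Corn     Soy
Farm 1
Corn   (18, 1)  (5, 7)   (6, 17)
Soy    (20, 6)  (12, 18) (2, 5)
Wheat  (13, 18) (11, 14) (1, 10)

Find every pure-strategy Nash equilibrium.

(Corn, Barley): Farm 1 can switch to Soy (18 → 20). Not NE.
(Corn, Corn): Farm 1 can switch to Soy (5 → 12). Not NE.
(Corn, Soy): Farm 1 gets 6, best alternative 2; Farm 2 gets 17, best alternative 7. No profitable deviation — NE.
(Soy, Barley): Farm 2 can switch to Corn (6 → 18). Not NE.
(Soy, Corn): Farm 1 gets 12, best alternative 11; Farm 2 gets 18, best alternative 6. No profitable deviation — NE.
(Soy, Soy): Farm 1 can switch to Corn (2 → 6). Not NE.
(Wheat, Barley): Farm 1 can switch to Corn (13 → 18). Not NE.
(Wheat, Corn): Farm 1 can switch to Soy (11 → 12). Not NE.
(Wheat, Soy): Farm 1 can switch to Corn (1 → 6). Not NE.

The pure Nash equilibria are (Corn, Soy); (Soy, Corn).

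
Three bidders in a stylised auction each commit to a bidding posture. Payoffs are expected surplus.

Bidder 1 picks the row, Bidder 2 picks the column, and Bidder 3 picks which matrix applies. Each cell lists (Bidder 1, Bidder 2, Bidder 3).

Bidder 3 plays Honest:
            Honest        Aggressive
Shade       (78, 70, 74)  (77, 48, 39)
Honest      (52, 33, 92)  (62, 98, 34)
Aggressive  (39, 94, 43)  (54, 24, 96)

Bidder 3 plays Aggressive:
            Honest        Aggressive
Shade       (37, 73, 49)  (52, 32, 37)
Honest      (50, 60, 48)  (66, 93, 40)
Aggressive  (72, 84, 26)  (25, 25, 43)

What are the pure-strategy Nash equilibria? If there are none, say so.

Pure-strategy Nash equilibria: (Shade, Honest, Honest); (Honest, Aggressive, Aggressive)

Bidder 1 against (Honest, Honest): payoffs 78, 52, 39 → best response Shade.
Bidder 1 against (Honest, Aggressive): payoffs 37, 50, 72 → best response Aggressive.
Bidder 1 against (Aggressive, Honest): payoffs 77, 62, 54 → best response Shade.
Bidder 1 against (Aggressive, Aggressive): payoffs 52, 66, 25 → best response Honest.
Bidder 2 against (Shade, Honest): payoffs 70, 48 → best response Honest.
Bidder 2 against (Shade, Aggressive): payoffs 73, 32 → best response Honest.
Bidder 2 against (Honest, Honest): payoffs 33, 98 → best response Aggressive.
Bidder 2 against (Honest, Aggressive): payoffs 60, 93 → best response Aggressive.
Bidder 2 against (Aggressive, Honest): payoffs 94, 24 → best response Honest.
Bidder 2 against (Aggressive, Aggressive): payoffs 84, 25 → best response Honest.
Bidder 3 against (Shade, Honest): payoffs 74, 49 → best response Honest.
Bidder 3 against (Shade, Aggressive): payoffs 39, 37 → best response Honest.
Bidder 3 against (Honest, Honest): payoffs 92, 48 → best response Honest.
Bidder 3 against (Honest, Aggressive): payoffs 34, 40 → best response Aggressive.
Bidder 3 against (Aggressive, Honest): payoffs 43, 26 → best response Honest.
Bidder 3 against (Aggressive, Aggressive): payoffs 96, 43 → best response Honest.
Mutual best responses: (Shade, Honest, Honest); (Honest, Aggressive, Aggressive).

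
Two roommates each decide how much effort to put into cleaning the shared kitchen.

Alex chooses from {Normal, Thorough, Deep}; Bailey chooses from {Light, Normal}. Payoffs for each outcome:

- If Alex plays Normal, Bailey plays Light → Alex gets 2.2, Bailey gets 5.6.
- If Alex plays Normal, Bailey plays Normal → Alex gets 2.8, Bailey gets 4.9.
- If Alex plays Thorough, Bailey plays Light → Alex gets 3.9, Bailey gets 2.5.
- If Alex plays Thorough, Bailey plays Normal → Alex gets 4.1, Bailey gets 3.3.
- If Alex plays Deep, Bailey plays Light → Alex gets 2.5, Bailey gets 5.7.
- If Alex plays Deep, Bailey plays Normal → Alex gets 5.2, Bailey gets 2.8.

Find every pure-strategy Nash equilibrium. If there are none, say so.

none

Alex against Light: payoffs 2.2, 3.9, 2.5 → best response Thorough.
Alex against Normal: payoffs 2.8, 4.1, 5.2 → best response Deep.
Bailey against Normal: payoffs 5.6, 4.9 → best response Light.
Bailey against Thorough: payoffs 2.5, 3.3 → best response Normal.
Bailey against Deep: payoffs 5.7, 2.8 → best response Light.
No profile is a mutual best response for all players.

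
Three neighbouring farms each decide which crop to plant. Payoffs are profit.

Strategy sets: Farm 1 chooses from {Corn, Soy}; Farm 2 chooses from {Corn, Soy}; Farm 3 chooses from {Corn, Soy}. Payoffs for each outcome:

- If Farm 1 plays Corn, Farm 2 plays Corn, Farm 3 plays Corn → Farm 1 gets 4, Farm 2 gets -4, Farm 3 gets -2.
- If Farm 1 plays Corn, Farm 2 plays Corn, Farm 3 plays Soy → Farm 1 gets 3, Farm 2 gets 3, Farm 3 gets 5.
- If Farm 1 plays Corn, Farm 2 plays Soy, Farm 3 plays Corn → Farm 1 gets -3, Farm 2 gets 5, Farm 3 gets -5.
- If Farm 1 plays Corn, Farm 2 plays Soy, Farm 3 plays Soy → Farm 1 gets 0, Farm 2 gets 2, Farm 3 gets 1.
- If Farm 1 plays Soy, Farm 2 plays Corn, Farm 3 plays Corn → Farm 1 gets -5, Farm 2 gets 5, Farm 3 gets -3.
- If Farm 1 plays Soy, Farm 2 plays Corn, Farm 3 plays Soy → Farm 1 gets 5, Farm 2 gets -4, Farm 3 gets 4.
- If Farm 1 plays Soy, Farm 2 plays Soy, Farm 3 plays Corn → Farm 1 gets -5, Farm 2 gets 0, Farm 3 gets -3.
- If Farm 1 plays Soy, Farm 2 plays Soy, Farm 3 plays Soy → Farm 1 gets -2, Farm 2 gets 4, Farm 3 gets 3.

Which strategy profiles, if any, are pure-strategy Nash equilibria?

Check each profile: it is a Nash equilibrium iff no player can strictly gain by switching unilaterally.
(Corn, Corn, Corn): Farm 2 can switch to Soy (-4 → 5). Not NE.
(Corn, Corn, Soy): Farm 1 can switch to Soy (3 → 5). Not NE.
(Corn, Soy, Corn): Farm 3 can switch to Soy (-5 → 1). Not NE.
(Corn, Soy, Soy): Farm 2 can switch to Corn (2 → 3). Not NE.
(Soy, Corn, Corn): Farm 1 can switch to Corn (-5 → 4). Not NE.
(Soy, Corn, Soy): Farm 2 can switch to Soy (-4 → 4). Not NE.
(The remaining 2 profiles each have a profitable deviation by the same check.)

No pure-strategy Nash equilibrium.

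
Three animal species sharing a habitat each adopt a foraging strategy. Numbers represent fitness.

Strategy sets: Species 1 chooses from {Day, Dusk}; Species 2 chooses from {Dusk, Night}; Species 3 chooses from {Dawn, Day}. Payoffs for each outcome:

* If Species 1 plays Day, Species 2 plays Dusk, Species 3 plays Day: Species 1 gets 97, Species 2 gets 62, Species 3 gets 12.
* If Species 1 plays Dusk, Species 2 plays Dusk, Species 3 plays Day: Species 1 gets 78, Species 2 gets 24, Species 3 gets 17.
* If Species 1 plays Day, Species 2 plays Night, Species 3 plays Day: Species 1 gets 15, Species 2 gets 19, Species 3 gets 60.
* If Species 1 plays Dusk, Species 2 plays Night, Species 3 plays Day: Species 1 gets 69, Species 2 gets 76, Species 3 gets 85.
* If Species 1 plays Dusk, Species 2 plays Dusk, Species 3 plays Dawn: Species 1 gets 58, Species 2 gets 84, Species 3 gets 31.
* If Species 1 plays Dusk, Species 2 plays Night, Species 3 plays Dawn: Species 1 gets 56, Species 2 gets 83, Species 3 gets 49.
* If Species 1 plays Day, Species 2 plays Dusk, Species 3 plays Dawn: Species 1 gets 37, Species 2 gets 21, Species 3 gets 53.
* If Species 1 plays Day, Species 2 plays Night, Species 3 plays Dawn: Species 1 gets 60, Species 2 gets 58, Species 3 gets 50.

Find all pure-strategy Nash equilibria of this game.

Species 1 against (Dusk, Dawn): payoffs 37, 58 → best response Dusk.
Species 1 against (Dusk, Day): payoffs 97, 78 → best response Day.
Species 1 against (Night, Dawn): payoffs 60, 56 → best response Day.
Species 1 against (Night, Day): payoffs 15, 69 → best response Dusk.
Species 2 against (Day, Dawn): payoffs 21, 58 → best response Night.
Species 2 against (Day, Day): payoffs 62, 19 → best response Dusk.
Species 2 against (Dusk, Dawn): payoffs 84, 83 → best response Dusk.
Species 2 against (Dusk, Day): payoffs 24, 76 → best response Night.
Species 3 against (Day, Dusk): payoffs 53, 12 → best response Dawn.
Species 3 against (Day, Night): payoffs 50, 60 → best response Day.
Species 3 against (Dusk, Dusk): payoffs 31, 17 → best response Dawn.
Species 3 against (Dusk, Night): payoffs 49, 85 → best response Day.
Mutual best responses: (Dusk, Dusk, Dawn); (Dusk, Night, Day).

Pure-strategy Nash equilibria: (Dusk, Dusk, Dawn); (Dusk, Night, Day)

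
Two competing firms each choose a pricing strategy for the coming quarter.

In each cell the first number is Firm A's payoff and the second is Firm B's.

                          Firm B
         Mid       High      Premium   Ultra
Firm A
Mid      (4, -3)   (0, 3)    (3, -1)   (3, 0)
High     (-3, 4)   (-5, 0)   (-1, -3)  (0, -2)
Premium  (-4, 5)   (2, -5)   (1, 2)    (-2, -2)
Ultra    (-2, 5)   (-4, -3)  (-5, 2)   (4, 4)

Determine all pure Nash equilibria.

No pure-strategy Nash equilibrium.

Mark each player's best response to every combination of opponents' strategies; a profile where every player is best-responding is a pure Nash equilibrium.
Firm A against Mid: payoffs 4, -3, -4, -2 → best response Mid.
Firm A against High: payoffs 0, -5, 2, -4 → best response Premium.
Firm A against Premium: payoffs 3, -1, 1, -5 → best response Mid.
Firm A against Ultra: payoffs 3, 0, -2, 4 → best response Ultra.
Firm B against Mid: payoffs -3, 3, -1, 0 → best response High.
Firm B against High: payoffs 4, 0, -3, -2 → best response Mid.
Firm B against Premium: payoffs 5, -5, 2, -2 → best response Mid.
Firm B against Ultra: payoffs 5, -3, 2, 4 → best response Mid.
No profile is a mutual best response for all players.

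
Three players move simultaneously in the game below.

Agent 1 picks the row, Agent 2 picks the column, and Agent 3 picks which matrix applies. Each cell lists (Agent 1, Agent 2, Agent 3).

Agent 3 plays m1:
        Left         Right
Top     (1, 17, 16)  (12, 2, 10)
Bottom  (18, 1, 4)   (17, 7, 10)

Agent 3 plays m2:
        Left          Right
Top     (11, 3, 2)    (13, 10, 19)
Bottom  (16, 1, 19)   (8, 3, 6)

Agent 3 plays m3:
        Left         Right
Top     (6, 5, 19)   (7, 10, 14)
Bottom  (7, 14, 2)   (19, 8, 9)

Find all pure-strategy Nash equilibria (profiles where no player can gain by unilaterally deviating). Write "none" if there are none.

Pure-strategy Nash equilibria: (Top, Right, m2); (Bottom, Right, m1)

(Top, Left, m1): Agent 1 can switch to Bottom (1 → 18). Not NE.
(Top, Left, m2): Agent 1 can switch to Bottom (11 → 16). Not NE.
(Top, Left, m3): Agent 1 can switch to Bottom (6 → 7). Not NE.
(Top, Right, m1): Agent 1 can switch to Bottom (12 → 17). Not NE.
(Top, Right, m2): Agent 1 gets 13, best alternative 8; Agent 2 gets 10, best alternative 3; Agent 3 gets 19, best alternative 14. No profitable deviation — NE.
(Top, Right, m3): Agent 1 can switch to Bottom (7 → 19). Not NE.
(Bottom, Left, m1): Agent 2 can switch to Right (1 → 7). Not NE.
(Bottom, Left, m2): Agent 2 can switch to Right (1 → 3). Not NE.
(Bottom, Left, m3): Agent 3 can switch to m1 (2 → 4). Not NE.
(Bottom, Right, m1): Agent 1 gets 17, best alternative 12; Agent 2 gets 7, best alternative 1; Agent 3 gets 10, best alternative 9. No profitable deviation — NE.
(The remaining 2 profiles each have a profitable deviation by the same check.)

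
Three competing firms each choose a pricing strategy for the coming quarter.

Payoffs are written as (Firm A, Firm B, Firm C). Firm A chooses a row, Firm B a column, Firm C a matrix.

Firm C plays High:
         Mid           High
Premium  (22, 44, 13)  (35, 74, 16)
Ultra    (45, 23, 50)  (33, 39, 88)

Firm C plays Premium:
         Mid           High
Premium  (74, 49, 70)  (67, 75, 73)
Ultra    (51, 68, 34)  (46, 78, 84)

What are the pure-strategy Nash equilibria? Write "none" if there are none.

(Premium, High, Premium)

(Premium, Mid, High): Firm A can switch to Ultra (22 → 45). Not NE.
(Premium, Mid, Premium): Firm B can switch to High (49 → 75). Not NE.
(Premium, High, High): Firm C can switch to Premium (16 → 73). Not NE.
(Premium, High, Premium): Firm A gets 67, best alternative 46; Firm B gets 75, best alternative 49; Firm C gets 73, best alternative 16. No profitable deviation — NE.
(Ultra, Mid, High): Firm B can switch to High (23 → 39). Not NE.
(Ultra, Mid, Premium): Firm A can switch to Premium (51 → 74). Not NE.
(Ultra, High, High): Firm A can switch to Premium (33 → 35). Not NE.
(Ultra, High, Premium): Firm A can switch to Premium (46 → 67). Not NE.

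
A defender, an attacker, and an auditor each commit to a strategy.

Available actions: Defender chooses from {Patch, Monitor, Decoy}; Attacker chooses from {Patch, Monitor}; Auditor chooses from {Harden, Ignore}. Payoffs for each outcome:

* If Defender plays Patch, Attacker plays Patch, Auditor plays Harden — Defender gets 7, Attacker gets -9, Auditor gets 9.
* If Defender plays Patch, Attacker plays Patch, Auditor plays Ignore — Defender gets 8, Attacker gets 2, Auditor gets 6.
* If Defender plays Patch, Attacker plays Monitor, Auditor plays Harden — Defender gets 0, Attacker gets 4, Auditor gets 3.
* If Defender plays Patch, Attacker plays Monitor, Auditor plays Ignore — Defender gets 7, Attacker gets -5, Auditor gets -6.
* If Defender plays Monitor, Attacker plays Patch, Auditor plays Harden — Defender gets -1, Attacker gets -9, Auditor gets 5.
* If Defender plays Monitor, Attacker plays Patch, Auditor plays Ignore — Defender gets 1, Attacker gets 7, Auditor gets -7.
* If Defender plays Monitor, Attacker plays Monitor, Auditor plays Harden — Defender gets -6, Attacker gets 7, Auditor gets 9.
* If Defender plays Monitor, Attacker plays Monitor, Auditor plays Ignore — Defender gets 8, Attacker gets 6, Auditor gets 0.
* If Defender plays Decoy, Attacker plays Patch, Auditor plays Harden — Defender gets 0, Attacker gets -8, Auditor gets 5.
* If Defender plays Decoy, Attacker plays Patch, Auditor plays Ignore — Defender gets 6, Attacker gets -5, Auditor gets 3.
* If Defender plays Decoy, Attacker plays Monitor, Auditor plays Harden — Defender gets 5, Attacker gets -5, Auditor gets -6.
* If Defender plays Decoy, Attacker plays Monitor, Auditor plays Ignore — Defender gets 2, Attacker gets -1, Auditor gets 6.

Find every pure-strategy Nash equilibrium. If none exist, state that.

Defender against (Patch, Harden): payoffs 7, -1, 0 → best response Patch.
Defender against (Patch, Ignore): payoffs 8, 1, 6 → best response Patch.
Defender against (Monitor, Harden): payoffs 0, -6, 5 → best response Decoy.
Defender against (Monitor, Ignore): payoffs 7, 8, 2 → best response Monitor.
Attacker against (Patch, Harden): payoffs -9, 4 → best response Monitor.
Attacker against (Patch, Ignore): payoffs 2, -5 → best response Patch.
Attacker against (Monitor, Harden): payoffs -9, 7 → best response Monitor.
Attacker against (Monitor, Ignore): payoffs 7, 6 → best response Patch.
Attacker against (Decoy, Harden): payoffs -8, -5 → best response Monitor.
Attacker against (Decoy, Ignore): payoffs -5, -1 → best response Monitor.
Auditor against (Patch, Patch): payoffs 9, 6 → best response Harden.
Auditor against (Patch, Monitor): payoffs 3, -6 → best response Harden.
Auditor against (Monitor, Patch): payoffs 5, -7 → best response Harden.
Auditor against (Monitor, Monitor): payoffs 9, 0 → best response Harden.
Auditor against (Decoy, Patch): payoffs 5, 3 → best response Harden.
Auditor against (Decoy, Monitor): payoffs -6, 6 → best response Ignore.
No profile is a mutual best response for all players.

There is no pure-strategy Nash equilibrium.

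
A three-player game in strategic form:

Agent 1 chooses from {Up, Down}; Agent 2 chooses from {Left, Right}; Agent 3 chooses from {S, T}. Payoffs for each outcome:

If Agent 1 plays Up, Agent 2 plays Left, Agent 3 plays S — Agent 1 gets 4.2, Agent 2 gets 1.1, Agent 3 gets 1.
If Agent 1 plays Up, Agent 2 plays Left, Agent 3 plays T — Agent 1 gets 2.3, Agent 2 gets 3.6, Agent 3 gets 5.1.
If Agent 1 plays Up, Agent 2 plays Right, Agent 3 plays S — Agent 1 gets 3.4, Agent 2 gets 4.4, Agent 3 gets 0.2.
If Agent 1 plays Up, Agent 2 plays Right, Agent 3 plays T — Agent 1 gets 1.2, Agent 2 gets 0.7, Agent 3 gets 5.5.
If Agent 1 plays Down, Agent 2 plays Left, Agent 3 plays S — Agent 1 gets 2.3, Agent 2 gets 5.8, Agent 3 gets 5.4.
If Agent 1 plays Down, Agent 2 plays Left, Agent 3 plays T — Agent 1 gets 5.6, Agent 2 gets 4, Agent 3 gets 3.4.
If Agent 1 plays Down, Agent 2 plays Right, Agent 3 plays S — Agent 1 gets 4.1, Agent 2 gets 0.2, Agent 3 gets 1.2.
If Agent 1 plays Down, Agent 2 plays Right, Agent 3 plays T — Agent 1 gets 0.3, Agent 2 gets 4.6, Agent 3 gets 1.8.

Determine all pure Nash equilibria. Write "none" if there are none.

Check each profile: it is a Nash equilibrium iff no player can strictly gain by switching unilaterally.
(Up, Left, S): Agent 2 can switch to Right (1.1 → 4.4). Not NE.
(Up, Left, T): Agent 1 can switch to Down (2.3 → 5.6). Not NE.
(Up, Right, S): Agent 1 can switch to Down (3.4 → 4.1). Not NE.
(Up, Right, T): Agent 2 can switch to Left (0.7 → 3.6). Not NE.
(Down, Left, S): Agent 1 can switch to Up (2.3 → 4.2). Not NE.
(Down, Left, T): Agent 2 can switch to Right (4 → 4.6). Not NE.
(Down, Right, S): Agent 2 can switch to Left (0.2 → 5.8). Not NE.
(Down, Right, T): Agent 1 can switch to Up (0.3 → 1.2). Not NE.

none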